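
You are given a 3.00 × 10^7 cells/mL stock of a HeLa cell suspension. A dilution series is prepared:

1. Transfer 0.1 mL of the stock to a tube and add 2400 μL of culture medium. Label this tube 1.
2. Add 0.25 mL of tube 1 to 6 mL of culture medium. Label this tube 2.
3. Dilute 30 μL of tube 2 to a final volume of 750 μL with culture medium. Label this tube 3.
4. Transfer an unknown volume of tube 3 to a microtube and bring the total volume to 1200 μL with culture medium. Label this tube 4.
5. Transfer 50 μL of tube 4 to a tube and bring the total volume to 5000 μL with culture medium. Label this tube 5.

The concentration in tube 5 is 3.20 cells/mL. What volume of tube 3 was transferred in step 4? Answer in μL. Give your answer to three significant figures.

200 μL

Step 1: 0.1 mL + 2400 μL = 2.5 mL total → factor 2.5/0.1 = 25
Step 2: 0.25 mL + 6 mL = 6.25 mL total → factor 6.25/0.25 = 25
Step 3: 30 μL brought to 750 μL → factor 750/30 = 25
Step 4: v brought to 1200 μL → factor = 1200 μL/v
Step 5: 50 μL brought to 5000 μL → factor 5000/50 = 100
Product of known-step factors = 1.5625 × 10^6
Overall factor = 3.00 × 10^7 cells/mL / (3.20 cells/mL) = 9.375 × 10^6
Step-4 factor = 9.375 × 10^6 / 1.5625 × 10^6 = 6
v = 1200 μL / 6 = 200 μL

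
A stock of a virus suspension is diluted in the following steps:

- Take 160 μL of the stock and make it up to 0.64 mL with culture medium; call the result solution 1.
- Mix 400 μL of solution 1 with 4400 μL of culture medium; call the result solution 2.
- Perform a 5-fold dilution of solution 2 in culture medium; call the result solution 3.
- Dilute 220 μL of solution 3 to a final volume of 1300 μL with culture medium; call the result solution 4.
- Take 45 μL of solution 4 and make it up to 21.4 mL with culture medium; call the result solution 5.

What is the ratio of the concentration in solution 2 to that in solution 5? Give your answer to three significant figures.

1.41 × 10^4

Step 1: 160 μL brought to 0.64 mL → factor 640/160 = 4
Step 2: 400 μL + 4400 μL = 4800 μL total → factor 4800/400 = 12
Step 3: 5-fold → factor 5
Step 4: 220 μL brought to 1300 μL → factor 1300/220 = 5.9091
Step 5: 45 μL brought to 21.4 mL → factor 21400/45 = 475.56
Dilution factor to solution 2 = 48; to solution 5 = 6.7442 × 10^5
[solution 2]/[solution 5] = (factor to solution 5)/(factor to solution 2) = 6.7442 × 10^5/48 = 1.41 × 10^4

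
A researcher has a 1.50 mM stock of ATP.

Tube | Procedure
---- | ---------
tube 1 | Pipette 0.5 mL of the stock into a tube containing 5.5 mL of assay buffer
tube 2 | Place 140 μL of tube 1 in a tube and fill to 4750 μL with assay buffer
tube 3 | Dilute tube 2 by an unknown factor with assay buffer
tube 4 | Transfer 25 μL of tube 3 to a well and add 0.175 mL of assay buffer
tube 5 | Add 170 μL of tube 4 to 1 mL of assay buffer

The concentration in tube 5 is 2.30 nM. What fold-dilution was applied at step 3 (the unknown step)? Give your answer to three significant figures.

Step 1: 0.5 mL + 5.5 mL = 6 mL total → factor 6/0.5 = 12
Step 2: 140 μL brought to 4750 μL → factor 4750/140 = 33.929
Step 3: unknown factor x
Step 4: 25 μL + 0.175 mL = 200 μL total → factor 200/25 = 8
Step 5: 170 μL + 1 mL = 1170 μL total → factor 1170/170 = 6.8824
Product of known-step factors = 22417
Overall factor = 1.50 mM / (2.30 nM) = 6.5217 × 10^5
x = 6.5217 × 10^5 / 22417 = 29.1

29.1-fold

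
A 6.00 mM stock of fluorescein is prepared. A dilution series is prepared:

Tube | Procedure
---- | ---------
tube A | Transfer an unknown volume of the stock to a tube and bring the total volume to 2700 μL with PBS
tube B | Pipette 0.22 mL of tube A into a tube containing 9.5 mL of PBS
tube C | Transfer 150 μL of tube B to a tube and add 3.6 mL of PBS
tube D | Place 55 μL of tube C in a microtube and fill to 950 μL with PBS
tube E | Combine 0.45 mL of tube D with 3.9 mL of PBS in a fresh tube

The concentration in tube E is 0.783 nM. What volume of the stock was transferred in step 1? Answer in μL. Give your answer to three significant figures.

Step 1: v brought to 2700 μL → factor = 2700 μL/v
Step 2: 0.22 mL + 9.5 mL = 9.72 mL total → factor 9.72/0.22 = 44.182
Step 3: 150 μL + 3.6 mL = 3750 μL total → factor 3750/150 = 25
Step 4: 55 μL brought to 950 μL → factor 950/55 = 17.273
Step 5: 0.45 mL + 3.9 mL = 4.35 mL total → factor 4.35/0.45 = 9.6667
Product of known-step factors = 1.8443 × 10^5
Overall factor = 6.00 mM / (0.783 nM) = 7.6628 × 10^6
Step-1 factor = 7.6628 × 10^6 / 1.8443 × 10^5 = 41.55
v = 2700 μL / 41.55 = 65.0 μL

65.0 μL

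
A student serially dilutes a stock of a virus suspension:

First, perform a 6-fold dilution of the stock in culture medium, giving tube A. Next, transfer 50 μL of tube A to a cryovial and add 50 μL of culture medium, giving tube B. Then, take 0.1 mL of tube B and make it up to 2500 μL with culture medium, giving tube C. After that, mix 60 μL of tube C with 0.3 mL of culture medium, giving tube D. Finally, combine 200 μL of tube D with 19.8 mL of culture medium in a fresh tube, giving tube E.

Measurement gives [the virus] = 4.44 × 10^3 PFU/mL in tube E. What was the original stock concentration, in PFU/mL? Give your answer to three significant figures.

Step 1: 6-fold → factor 6
Step 2: 50 μL + 50 μL = 100 μL total → factor 100/50 = 2
Step 3: 0.1 mL brought to 2500 μL → factor 2.5/0.1 = 25
Step 4: 60 μL + 0.3 mL = 360 μL total → factor 360/60 = 6
Step 5: 200 μL + 19.8 mL = 20000 μL total → factor 20000/200 = 100
Overall dilution factor = 6 × 2 × 25 × 6 × 100 = 1.8 × 10^5
Stock = 4.44 × 10^3 PFU/mL × 1.8 × 10^5 = 7.99 × 10^8 PFU/mL

7.99 × 10^8 PFU/mL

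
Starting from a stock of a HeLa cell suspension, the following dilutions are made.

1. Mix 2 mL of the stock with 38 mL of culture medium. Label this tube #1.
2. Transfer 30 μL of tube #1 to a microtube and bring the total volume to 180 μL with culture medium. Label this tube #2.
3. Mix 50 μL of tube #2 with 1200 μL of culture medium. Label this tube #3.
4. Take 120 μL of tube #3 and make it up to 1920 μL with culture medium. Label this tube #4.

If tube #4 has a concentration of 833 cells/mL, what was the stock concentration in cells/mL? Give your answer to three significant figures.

4.00 × 10^7 cells/mL

Step 1: 2 mL + 38 mL = 40 mL total → factor 40/2 = 20
Step 2: 30 μL brought to 180 μL → factor 180/30 = 6
Step 3: 50 μL + 1200 μL = 1250 μL total → factor 1250/50 = 25
Step 4: 120 μL brought to 1920 μL → factor 1920/120 = 16
Overall dilution factor = 20 × 6 × 25 × 16 = 48000
Stock = 833 cells/mL × 48000 = 4.00 × 10^7 cells/mL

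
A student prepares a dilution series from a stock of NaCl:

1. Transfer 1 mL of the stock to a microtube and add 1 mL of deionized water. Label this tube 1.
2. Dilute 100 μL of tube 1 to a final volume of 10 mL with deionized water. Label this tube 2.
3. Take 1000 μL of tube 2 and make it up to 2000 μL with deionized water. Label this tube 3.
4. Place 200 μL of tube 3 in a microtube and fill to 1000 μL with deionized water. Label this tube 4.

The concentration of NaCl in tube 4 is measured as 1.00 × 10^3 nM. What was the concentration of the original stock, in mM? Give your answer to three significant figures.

Step 1: 1 mL + 1 mL = 2 mL total → factor 2/1 = 2
Step 2: 100 μL brought to 10 mL → factor 10000/100 = 100
Step 3: 1000 μL brought to 2000 μL → factor 2000/1000 = 2
Step 4: 200 μL brought to 1000 μL → factor 1000/200 = 5
Overall dilution factor = 2 × 100 × 2 × 5 = 2000
Stock = 1.00 × 10^3 nM × 2000 = 2.000 × 10^6 nM = 2.00 mM

2.00 mM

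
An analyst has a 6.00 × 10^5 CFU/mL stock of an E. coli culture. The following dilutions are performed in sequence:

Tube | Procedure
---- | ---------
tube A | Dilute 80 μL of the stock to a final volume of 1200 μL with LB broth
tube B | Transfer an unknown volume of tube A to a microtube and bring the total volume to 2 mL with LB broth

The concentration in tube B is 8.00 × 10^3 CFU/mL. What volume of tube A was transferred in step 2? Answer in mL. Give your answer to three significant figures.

0.400 mL

Step 1: 80 μL brought to 1200 μL → factor 1200/80 = 15
Step 2: v brought to 2 mL → factor = 2 mL/v
Product of known-step factors = 15
Overall factor = 6.00 × 10^5 CFU/mL / (8.00 × 10^3 CFU/mL) = 75
Step-2 factor = 75 / 15 = 5
v = 2 mL / 5 = 0.400 mL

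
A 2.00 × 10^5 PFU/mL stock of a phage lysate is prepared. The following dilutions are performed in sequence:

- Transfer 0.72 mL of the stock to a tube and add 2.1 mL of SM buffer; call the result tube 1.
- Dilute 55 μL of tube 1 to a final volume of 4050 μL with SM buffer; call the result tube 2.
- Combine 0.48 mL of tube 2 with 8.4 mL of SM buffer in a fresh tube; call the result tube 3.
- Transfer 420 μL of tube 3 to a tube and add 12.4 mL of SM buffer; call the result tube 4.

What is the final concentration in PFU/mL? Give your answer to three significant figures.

Step 1: 0.72 mL + 2.1 mL = 2.82 mL total → factor 2.82/0.72 = 3.9167
Step 2: 55 μL brought to 4050 μL → factor 4050/55 = 73.636
Step 3: 0.48 mL + 8.4 mL = 8.88 mL total → factor 8.88/0.48 = 18.5
Step 4: 420 μL + 12.4 mL = 12820 μL total → factor 12820/420 = 30.524
Overall dilution factor = 3.9167 × 73.636 × 18.5 × 30.524 = 1.6286 × 10^5
Final = 2.00 × 10^5 PFU/mL / 1.6286 × 10^5 = 1.23 PFU/mL

1.23 PFU/mL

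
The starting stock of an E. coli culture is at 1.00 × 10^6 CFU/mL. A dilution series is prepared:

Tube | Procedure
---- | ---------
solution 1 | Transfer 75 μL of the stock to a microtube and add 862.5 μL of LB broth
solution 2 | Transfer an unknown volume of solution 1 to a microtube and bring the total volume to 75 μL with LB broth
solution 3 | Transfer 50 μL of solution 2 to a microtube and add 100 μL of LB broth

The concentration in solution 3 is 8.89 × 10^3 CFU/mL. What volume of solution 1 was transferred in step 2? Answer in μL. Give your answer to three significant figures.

25.0 μL

Step 1: 75 μL + 862.5 μL = 937.5 μL total → factor 937.5/75 = 12.5
Step 2: v brought to 75 μL → factor = 75 μL/v
Step 3: 50 μL + 100 μL = 150 μL total → factor 150/50 = 3
Product of known-step factors = 37.5
Overall factor = 1.00 × 10^6 CFU/mL / (8.89 × 10^3 CFU/mL) = 112.49
Step-2 factor = 112.49 / 37.5 = 2.9996
v = 75 μL / 2.9996 = 25.0 μL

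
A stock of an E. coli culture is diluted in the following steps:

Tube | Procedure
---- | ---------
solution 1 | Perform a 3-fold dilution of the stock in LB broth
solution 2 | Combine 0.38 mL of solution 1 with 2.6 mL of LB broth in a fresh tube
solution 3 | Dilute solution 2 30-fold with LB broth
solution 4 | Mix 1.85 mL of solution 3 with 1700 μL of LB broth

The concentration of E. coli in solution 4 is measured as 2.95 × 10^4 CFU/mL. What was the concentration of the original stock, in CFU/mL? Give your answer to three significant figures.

Step 1: 3-fold → factor 3
Step 2: 0.38 mL + 2.6 mL = 2.98 mL total → factor 2.98/0.38 = 7.8421
Step 3: 30-fold → factor 30
Step 4: 1.85 mL + 1700 μL = 3.55 mL total → factor 3.55/1.85 = 1.9189
Overall dilution factor = 3 × 7.8421 × 30 × 1.9189 = 1354.4
Stock = 2.95 × 10^4 CFU/mL × 1354.4 = 4.00 × 10^7 CFU/mL

4.00 × 10^7 CFU/mL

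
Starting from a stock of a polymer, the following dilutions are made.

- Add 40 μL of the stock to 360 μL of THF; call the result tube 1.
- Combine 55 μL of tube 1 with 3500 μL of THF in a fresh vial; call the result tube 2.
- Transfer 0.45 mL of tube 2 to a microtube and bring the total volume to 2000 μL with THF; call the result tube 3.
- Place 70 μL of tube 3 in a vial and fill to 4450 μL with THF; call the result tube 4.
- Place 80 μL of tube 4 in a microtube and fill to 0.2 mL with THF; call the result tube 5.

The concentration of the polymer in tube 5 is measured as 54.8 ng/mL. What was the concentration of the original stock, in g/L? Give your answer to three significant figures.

Step 1: 40 μL + 360 μL = 400 μL total → factor 400/40 = 10
Step 2: 55 μL + 3500 μL = 3555 μL total → factor 3555/55 = 64.636
Step 3: 0.45 mL brought to 2000 μL → factor 2/0.45 = 4.4444
Step 4: 70 μL brought to 4450 μL → factor 4450/70 = 63.571
Step 5: 80 μL brought to 0.2 mL → factor 200/80 = 2.5
Overall dilution factor = 10 × 64.636 × 4.4444 × 63.571 × 2.5 = 4.5656 × 10^5
Stock = 54.8 ng/mL × 4.5656 × 10^5 = 2.502 × 10^7 ng/mL = 25.0 g/L

25.0 g/L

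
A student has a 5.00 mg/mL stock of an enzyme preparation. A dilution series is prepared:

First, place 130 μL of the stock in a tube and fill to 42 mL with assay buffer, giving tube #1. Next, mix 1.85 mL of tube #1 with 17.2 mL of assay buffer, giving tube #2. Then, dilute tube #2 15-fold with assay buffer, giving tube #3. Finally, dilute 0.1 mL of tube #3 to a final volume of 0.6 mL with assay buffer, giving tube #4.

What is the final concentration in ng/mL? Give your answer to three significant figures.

16.7 ng/mL

Step 1: 130 μL brought to 42 mL → factor 42000/130 = 323.08
Step 2: 1.85 mL + 17.2 mL = 19.05 mL total → factor 19.05/1.85 = 10.297
Step 3: 15-fold → factor 15
Step 4: 0.1 mL brought to 0.6 mL → factor 0.6/0.1 = 6
Overall dilution factor = 323.08 × 10.297 × 15 × 6 = 2.9941 × 10^5
Final = 5.00 mg/mL / 2.9941 × 10^5 = 1.670 × 10^-5 mg/mL = 16.7 ng/mL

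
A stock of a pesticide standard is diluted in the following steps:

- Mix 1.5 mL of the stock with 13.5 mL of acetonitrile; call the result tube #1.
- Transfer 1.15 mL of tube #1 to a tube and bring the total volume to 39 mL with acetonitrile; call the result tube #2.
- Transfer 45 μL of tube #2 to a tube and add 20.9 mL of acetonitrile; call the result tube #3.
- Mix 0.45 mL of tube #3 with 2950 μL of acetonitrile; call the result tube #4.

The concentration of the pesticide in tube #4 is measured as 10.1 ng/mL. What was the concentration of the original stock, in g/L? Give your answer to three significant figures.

12.0 g/L

Step 1: 1.5 mL + 13.5 mL = 15 mL total → factor 15/1.5 = 10
Step 2: 1.15 mL brought to 39 mL → factor 39/1.15 = 33.913
Step 3: 45 μL + 20.9 mL = 20945 μL total → factor 20945/45 = 465.44
Step 4: 0.45 mL + 2950 μL = 3.4 mL total → factor 3.4/0.45 = 7.5556
Overall dilution factor = 10 × 33.913 × 465.44 × 7.5556 = 1.1926 × 10^6
Stock = 10.1 ng/mL × 1.1926 × 10^6 = 1.205 × 10^7 ng/mL = 12.0 g/L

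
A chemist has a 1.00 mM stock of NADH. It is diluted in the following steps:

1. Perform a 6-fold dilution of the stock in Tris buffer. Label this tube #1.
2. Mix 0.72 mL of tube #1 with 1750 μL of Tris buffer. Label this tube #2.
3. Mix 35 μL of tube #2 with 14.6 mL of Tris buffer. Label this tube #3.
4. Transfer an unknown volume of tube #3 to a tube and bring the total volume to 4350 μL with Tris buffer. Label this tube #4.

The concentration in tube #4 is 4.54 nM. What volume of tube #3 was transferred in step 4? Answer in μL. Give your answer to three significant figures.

170 μL

Step 1: 6-fold → factor 6
Step 2: 0.72 mL + 1750 μL = 2.47 mL total → factor 2.47/0.72 = 3.4306
Step 3: 35 μL + 14.6 mL = 14635 μL total → factor 14635/35 = 418.14
Step 4: v brought to 4350 μL → factor = 4350 μL/v
Product of known-step factors = 8606.8
Overall factor = 1.00 mM / (4.54 nM) = 2.2026 × 10^5
Step-4 factor = 2.2026 × 10^5 / 8606.8 = 25.592
v = 4350 μL / 25.592 = 170 μL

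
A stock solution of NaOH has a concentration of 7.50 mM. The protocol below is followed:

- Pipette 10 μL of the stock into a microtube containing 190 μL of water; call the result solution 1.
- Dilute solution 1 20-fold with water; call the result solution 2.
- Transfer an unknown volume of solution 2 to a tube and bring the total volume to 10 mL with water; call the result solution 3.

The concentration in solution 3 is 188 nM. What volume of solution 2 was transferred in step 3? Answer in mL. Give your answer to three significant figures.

Step 1: 10 μL + 190 μL = 200 μL total → factor 200/10 = 20
Step 2: 20-fold → factor 20
Step 3: v brought to 10 mL → factor = 10 mL/v
Product of known-step factors = 400
Overall factor = 7.50 mM / (188 nM) = 39894
Step-3 factor = 39894 / 400 = 99.734
v = 10 mL / 99.734 = 0.100 mL

0.100 mL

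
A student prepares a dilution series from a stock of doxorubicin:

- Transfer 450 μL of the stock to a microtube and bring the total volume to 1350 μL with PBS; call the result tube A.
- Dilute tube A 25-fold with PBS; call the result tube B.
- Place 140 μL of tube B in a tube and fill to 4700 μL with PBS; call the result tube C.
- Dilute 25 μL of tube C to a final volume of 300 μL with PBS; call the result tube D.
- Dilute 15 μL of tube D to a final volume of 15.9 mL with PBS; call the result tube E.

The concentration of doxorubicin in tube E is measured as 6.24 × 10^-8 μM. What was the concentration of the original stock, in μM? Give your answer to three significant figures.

2.00 μM

Step 1: 450 μL brought to 1350 μL → factor 1350/450 = 3
Step 2: 25-fold → factor 25
Step 3: 140 μL brought to 4700 μL → factor 4700/140 = 33.571
Step 4: 25 μL brought to 300 μL → factor 300/25 = 12
Step 5: 15 μL brought to 15.9 mL → factor 15900/15 = 1060
Overall dilution factor = 3 × 25 × 33.571 × 12 × 1060 = 3.2027 × 10^7
Stock = 6.24 × 10^-8 μM × 3.2027 × 10^7 = 2.00 μM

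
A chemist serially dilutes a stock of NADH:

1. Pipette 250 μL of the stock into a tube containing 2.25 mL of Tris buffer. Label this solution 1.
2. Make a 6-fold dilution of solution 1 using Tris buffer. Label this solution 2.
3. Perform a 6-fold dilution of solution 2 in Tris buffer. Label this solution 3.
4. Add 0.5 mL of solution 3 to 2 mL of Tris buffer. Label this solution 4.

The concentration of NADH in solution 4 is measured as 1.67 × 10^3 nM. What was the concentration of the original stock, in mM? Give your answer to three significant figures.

3.01 mM

Step 1: 250 μL + 2.25 mL = 2500 μL total → factor 2500/250 = 10
Step 2: 6-fold → factor 6
Step 3: 6-fold → factor 6
Step 4: 0.5 mL + 2 mL = 2.5 mL total → factor 2.5/0.5 = 5
Overall dilution factor = 10 × 6 × 6 × 5 = 1800
Stock = 1.67 × 10^3 nM × 1800 = 3.006 × 10^6 nM = 3.01 mM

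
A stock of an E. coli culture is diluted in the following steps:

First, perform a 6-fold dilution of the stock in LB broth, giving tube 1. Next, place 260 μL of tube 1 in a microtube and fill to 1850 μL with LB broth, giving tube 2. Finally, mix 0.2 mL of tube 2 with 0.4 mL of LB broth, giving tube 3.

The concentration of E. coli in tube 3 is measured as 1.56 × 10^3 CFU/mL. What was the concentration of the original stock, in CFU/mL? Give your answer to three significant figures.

Step 1: 6-fold → factor 6
Step 2: 260 μL brought to 1850 μL → factor 1850/260 = 7.1154
Step 3: 0.2 mL + 0.4 mL = 0.6 mL total → factor 0.6/0.2 = 3
Overall dilution factor = 6 × 7.1154 × 3 = 128.08
Stock = 1.56 × 10^3 CFU/mL × 128.08 = 2.00 × 10^5 CFU/mL

2.00 × 10^5 CFU/mL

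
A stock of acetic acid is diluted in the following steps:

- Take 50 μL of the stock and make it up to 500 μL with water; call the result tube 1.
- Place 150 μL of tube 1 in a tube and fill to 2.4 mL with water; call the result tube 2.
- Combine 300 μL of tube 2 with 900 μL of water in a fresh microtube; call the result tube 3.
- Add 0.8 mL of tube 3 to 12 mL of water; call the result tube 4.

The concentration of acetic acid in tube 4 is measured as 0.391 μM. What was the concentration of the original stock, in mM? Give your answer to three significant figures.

Step 1: 50 μL brought to 500 μL → factor 500/50 = 10
Step 2: 150 μL brought to 2.4 mL → factor 2400/150 = 16
Step 3: 300 μL + 900 μL = 1200 μL total → factor 1200/300 = 4
Step 4: 0.8 mL + 12 mL = 12.8 mL total → factor 12.8/0.8 = 16
Overall dilution factor = 10 × 16 × 4 × 16 = 10240
Stock = 0.391 μM × 10240 = 4004 μM = 4.00 mM

4.00 mM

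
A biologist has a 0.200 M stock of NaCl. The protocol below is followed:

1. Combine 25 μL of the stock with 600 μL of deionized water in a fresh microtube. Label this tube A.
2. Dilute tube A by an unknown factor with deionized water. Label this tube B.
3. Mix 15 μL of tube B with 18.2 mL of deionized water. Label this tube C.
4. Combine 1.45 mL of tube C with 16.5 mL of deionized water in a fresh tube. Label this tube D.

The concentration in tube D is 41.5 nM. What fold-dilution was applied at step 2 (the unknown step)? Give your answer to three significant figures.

12.8-fold

Step 1: 25 μL + 600 μL = 625 μL total → factor 625/25 = 25
Step 2: unknown factor x
Step 3: 15 μL + 18.2 mL = 18215 μL total → factor 18215/15 = 1214.3
Step 4: 1.45 mL + 16.5 mL = 17.95 mL total → factor 17.95/1.45 = 12.379
Product of known-step factors = 3.7582 × 10^5
Overall factor = 0.200 M / (41.5 nM) = 4.8193 × 10^6
x = 4.8193 × 10^6 / 3.7582 × 10^5 = 12.8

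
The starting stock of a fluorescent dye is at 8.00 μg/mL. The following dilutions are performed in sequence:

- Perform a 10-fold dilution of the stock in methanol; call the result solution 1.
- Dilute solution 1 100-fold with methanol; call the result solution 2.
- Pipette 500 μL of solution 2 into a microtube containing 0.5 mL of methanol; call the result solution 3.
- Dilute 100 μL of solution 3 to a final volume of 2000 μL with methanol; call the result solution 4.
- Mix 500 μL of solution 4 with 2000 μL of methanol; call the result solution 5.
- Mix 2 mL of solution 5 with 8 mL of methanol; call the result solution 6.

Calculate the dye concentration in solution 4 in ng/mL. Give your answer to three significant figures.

Step 1: 10-fold → factor 10
Step 2: 100-fold → factor 100
Step 3: 500 μL + 0.5 mL = 1000 μL total → factor 1000/500 = 2
Step 4: 100 μL brought to 2000 μL → factor 2000/100 = 20
Dilution factor through solution 4 = 10 × 100 × 2 × 20 = 40000
[solution 4] = 8.00 μg/mL / 40000 = 0.0002000 μg/mL = 0.200 ng/mL

0.200 ng/mL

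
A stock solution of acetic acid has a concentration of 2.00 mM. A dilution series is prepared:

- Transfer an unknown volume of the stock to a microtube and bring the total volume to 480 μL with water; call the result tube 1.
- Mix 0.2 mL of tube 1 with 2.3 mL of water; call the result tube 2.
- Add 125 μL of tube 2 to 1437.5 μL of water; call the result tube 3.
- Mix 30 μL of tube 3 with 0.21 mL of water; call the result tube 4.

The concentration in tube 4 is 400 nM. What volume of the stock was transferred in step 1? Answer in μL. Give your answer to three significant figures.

120 μL

Step 1: v brought to 480 μL → factor = 480 μL/v
Step 2: 0.2 mL + 2.3 mL = 2.5 mL total → factor 2.5/0.2 = 12.5
Step 3: 125 μL + 1437.5 μL = 1562.5 μL total → factor 1562.5/125 = 12.5
Step 4: 30 μL + 0.21 mL = 240 μL total → factor 240/30 = 8
Product of known-step factors = 1250
Overall factor = 2.00 mM / (400 nM) = 5000
Step-1 factor = 5000 / 1250 = 4
v = 480 μL / 4 = 120 μL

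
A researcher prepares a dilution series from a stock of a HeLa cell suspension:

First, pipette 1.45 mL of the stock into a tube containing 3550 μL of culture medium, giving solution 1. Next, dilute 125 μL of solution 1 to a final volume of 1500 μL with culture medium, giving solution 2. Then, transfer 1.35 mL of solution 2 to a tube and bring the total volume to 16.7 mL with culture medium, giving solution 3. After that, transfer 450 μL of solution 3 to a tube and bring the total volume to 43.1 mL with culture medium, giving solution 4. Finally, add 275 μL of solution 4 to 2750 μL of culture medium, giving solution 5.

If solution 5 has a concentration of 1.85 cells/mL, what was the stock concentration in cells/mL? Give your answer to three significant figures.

Step 1: 1.45 mL + 3550 μL = 5 mL total → factor 5/1.45 = 3.4483
Step 2: 125 μL brought to 1500 μL → factor 1500/125 = 12
Step 3: 1.35 mL brought to 16.7 mL → factor 16.7/1.35 = 12.37
Step 4: 450 μL brought to 43.1 mL → factor 43100/450 = 95.778
Step 5: 275 μL + 2750 μL = 3025 μL total → factor 3025/275 = 11
Overall dilution factor = 3.4483 × 12 × 12.37 × 95.778 × 11 = 5.3929 × 10^5
Stock = 1.85 cells/mL × 5.3929 × 10^5 = 9.98 × 10^5 cells/mL

9.98 × 10^5 cells/mL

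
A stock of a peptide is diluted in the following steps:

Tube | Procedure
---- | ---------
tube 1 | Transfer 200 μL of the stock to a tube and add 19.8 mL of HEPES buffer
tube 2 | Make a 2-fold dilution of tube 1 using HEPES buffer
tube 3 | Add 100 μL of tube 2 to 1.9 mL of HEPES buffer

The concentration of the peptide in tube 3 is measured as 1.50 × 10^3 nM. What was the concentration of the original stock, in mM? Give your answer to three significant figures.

Step 1: 200 μL + 19.8 mL = 20000 μL total → factor 20000/200 = 100
Step 2: 2-fold → factor 2
Step 3: 100 μL + 1.9 mL = 2000 μL total → factor 2000/100 = 20
Overall dilution factor = 100 × 2 × 20 = 4000
Stock = 1.50 × 10^3 nM × 4000 = 6.000 × 10^6 nM = 6.00 mM

6.00 mM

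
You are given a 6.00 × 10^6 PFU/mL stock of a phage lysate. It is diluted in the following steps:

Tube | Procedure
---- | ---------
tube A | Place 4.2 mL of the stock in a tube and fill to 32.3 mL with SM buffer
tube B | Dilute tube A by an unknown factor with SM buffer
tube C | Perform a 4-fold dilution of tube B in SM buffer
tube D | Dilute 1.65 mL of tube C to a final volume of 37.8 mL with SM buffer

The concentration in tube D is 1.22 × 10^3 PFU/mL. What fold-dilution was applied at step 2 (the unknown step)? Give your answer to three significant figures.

Step 1: 4.2 mL brought to 32.3 mL → factor 32.3/4.2 = 7.6905
Step 2: unknown factor x
Step 3: 4-fold → factor 4
Step 4: 1.65 mL brought to 37.8 mL → factor 37.8/1.65 = 22.909
Product of known-step factors = 704.73
Overall factor = 6.00 × 10^6 PFU/mL / (1.22 × 10^3 PFU/mL) = 4918
x = 4918 / 704.73 = 6.98

6.98-fold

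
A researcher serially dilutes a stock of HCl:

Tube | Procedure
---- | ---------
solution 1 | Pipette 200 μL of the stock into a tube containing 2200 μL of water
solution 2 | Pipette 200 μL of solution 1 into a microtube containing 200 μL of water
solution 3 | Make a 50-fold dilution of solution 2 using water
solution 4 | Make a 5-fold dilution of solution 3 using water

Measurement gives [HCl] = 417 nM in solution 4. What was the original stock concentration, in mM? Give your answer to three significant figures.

Step 1: 200 μL + 2200 μL = 2400 μL total → factor 2400/200 = 12
Step 2: 200 μL + 200 μL = 400 μL total → factor 400/200 = 2
Step 3: 50-fold → factor 50
Step 4: 5-fold → factor 5
Overall dilution factor = 12 × 2 × 50 × 5 = 6000
Stock = 417 nM × 6000 = 2.502 × 10^6 nM = 2.50 mM

2.50 mM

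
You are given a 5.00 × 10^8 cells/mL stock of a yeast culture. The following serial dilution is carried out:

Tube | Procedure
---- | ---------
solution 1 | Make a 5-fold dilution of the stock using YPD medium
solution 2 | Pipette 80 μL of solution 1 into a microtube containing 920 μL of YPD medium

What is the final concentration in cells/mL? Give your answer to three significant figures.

8.00 × 10^6 cells/mL

Step 1: 5-fold → factor 5
Step 2: 80 μL + 920 μL = 1000 μL total → factor 1000/80 = 12.5
Overall dilution factor = 5 × 12.5 = 62.5
Final = 5.00 × 10^8 cells/mL / 62.5 = 8.00 × 10^6 cells/mL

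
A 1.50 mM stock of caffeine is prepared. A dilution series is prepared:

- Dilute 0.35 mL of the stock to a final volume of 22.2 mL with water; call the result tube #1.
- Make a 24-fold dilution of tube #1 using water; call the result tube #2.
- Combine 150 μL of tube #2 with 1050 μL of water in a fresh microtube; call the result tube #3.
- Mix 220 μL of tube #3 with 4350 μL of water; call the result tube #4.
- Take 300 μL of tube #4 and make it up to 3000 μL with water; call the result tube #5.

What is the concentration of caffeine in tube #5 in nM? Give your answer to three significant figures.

Step 1: 0.35 mL brought to 22.2 mL → factor 22.2/0.35 = 63.429
Step 2: 24-fold → factor 24
Step 3: 150 μL + 1050 μL = 1200 μL total → factor 1200/150 = 8
Step 4: 220 μL + 4350 μL = 4570 μL total → factor 4570/220 = 20.773
Step 5: 300 μL brought to 3000 μL → factor 3000/300 = 10
Overall dilution factor = 63.429 × 24 × 8 × 20.773 × 10 = 2.5298 × 10^6
Final = 1.50 mM / 2.5298 × 10^6 = 5.929 × 10^-7 mM = 0.593 nM

0.593 nM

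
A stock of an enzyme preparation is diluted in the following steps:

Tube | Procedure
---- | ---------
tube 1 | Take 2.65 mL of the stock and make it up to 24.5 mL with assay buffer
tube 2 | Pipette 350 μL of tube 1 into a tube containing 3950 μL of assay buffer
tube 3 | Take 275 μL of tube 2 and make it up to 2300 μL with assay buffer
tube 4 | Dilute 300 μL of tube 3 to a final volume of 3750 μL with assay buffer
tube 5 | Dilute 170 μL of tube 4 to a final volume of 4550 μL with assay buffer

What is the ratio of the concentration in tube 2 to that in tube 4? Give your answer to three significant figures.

Step 1: 2.65 mL brought to 24.5 mL → factor 24.5/2.65 = 9.2453
Step 2: 350 μL + 3950 μL = 4300 μL total → factor 4300/350 = 12.286
Step 3: 275 μL brought to 2300 μL → factor 2300/275 = 8.3636
Step 4: 300 μL brought to 3750 μL → factor 3750/300 = 12.5
Dilution factor to tube 2 = 113.58; to tube 4 = 11875
[tube 2]/[tube 4] = (factor to tube 4)/(factor to tube 2) = 11875/113.58 = 105

105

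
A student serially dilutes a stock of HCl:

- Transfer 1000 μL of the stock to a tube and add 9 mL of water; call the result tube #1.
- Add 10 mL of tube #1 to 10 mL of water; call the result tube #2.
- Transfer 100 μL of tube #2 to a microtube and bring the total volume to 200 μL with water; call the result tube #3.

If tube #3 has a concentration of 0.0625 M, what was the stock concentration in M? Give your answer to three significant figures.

2.50 M

Step 1: 1000 μL + 9 mL = 10000 μL total → factor 10000/1000 = 10
Step 2: 10 mL + 10 mL = 20 mL total → factor 20/10 = 2
Step 3: 100 μL brought to 200 μL → factor 200/100 = 2
Overall dilution factor = 10 × 2 × 2 = 40
Stock = 0.0625 M × 40 = 2.50 M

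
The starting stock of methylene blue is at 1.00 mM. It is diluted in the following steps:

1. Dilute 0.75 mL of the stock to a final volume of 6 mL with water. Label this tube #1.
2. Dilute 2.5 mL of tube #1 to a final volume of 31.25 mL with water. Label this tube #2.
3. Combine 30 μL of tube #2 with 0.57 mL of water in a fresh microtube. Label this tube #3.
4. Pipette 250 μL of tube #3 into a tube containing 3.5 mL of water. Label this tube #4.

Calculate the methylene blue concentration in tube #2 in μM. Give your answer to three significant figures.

Step 1: 0.75 mL brought to 6 mL → factor 6/0.75 = 8
Step 2: 2.5 mL brought to 31.25 mL → factor 31.25/2.5 = 12.5
Dilution factor through tube #2 = 8 × 12.5 = 100
[tube #2] = 1.00 mM / 100 = 0.01000 mM = 10.0 μM

10.0 μM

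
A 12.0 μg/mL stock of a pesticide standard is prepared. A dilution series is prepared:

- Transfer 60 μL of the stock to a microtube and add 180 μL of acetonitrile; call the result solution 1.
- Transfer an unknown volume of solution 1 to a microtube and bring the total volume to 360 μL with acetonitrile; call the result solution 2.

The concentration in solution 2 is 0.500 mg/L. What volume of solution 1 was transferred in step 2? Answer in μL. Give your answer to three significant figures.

60.0 μL

Step 1: 60 μL + 180 μL = 240 μL total → factor 240/60 = 4
Step 2: v brought to 360 μL → factor = 360 μL/v
Product of known-step factors = 4
Overall factor = 12.0 μg/mL / (0.500 mg/L) = 24
Step-2 factor = 24 / 4 = 6
v = 360 μL / 6 = 60.0 μL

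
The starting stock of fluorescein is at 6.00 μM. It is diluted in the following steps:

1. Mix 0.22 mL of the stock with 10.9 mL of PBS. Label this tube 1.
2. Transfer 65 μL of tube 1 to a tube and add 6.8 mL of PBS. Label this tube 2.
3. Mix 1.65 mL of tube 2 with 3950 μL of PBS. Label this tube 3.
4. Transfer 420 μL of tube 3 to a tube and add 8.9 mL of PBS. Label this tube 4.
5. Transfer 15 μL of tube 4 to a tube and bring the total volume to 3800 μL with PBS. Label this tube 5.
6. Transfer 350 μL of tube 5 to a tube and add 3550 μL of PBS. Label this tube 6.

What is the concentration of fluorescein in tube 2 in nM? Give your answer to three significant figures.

1.12 nM

Step 1: 0.22 mL + 10.9 mL = 11.12 mL total → factor 11.12/0.22 = 50.545
Step 2: 65 μL + 6.8 mL = 6865 μL total → factor 6865/65 = 105.62
Dilution factor through tube 2 = 50.545 × 105.62 = 5338.4
[tube 2] = 6.00 μM / 5338.4 = 0.001124 μM = 1.12 nM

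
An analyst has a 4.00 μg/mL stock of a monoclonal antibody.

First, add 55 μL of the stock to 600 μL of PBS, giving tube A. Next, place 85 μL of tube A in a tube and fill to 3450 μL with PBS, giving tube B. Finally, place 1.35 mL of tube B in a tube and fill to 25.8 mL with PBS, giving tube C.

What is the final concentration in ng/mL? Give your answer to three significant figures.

Step 1: 55 μL + 600 μL = 655 μL total → factor 655/55 = 11.909
Step 2: 85 μL brought to 3450 μL → factor 3450/85 = 40.588
Step 3: 1.35 mL brought to 25.8 mL → factor 25.8/1.35 = 19.111
Overall dilution factor = 11.909 × 40.588 × 19.111 = 9237.7
Final = 4.00 μg/mL / 9237.7 = 0.0004330 μg/mL = 0.433 ng/mL

0.433 ng/mL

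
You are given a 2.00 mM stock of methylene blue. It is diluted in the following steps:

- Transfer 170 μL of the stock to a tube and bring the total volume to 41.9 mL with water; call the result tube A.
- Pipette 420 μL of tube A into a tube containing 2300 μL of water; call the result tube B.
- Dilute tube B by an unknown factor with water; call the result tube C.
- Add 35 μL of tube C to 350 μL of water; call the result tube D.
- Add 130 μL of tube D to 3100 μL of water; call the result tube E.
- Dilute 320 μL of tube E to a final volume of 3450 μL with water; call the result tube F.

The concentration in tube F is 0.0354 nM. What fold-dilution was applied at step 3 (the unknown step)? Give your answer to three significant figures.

12.0-fold

Step 1: 170 μL brought to 41.9 mL → factor 41900/170 = 246.47
Step 2: 420 μL + 2300 μL = 2720 μL total → factor 2720/420 = 6.4762
Step 3: unknown factor x
Step 4: 35 μL + 350 μL = 385 μL total → factor 385/35 = 11
Step 5: 130 μL + 3100 μL = 3230 μL total → factor 3230/130 = 24.846
Step 6: 320 μL brought to 3450 μL → factor 3450/320 = 10.781
Product of known-step factors = 4.7033 × 10^6
Overall factor = 2.00 mM / (0.0354 nM) = 5.6497 × 10^7
x = 5.6497 × 10^7 / 4.7033 × 10^6 = 12.0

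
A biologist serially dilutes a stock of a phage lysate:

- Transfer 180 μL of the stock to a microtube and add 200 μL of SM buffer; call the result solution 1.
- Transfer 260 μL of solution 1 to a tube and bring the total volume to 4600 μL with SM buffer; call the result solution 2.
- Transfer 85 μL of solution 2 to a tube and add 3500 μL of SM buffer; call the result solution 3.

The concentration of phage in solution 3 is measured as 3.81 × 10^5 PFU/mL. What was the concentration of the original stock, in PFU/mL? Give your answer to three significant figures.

6.00 × 10^8 PFU/mL

Step 1: 180 μL + 200 μL = 380 μL total → factor 380/180 = 2.1111
Step 2: 260 μL brought to 4600 μL → factor 4600/260 = 17.692
Step 3: 85 μL + 3500 μL = 3585 μL total → factor 3585/85 = 42.176
Overall dilution factor = 2.1111 × 17.692 × 42.176 = 1575.3
Stock = 3.81 × 10^5 PFU/mL × 1575.3 = 6.00 × 10^8 PFU/mL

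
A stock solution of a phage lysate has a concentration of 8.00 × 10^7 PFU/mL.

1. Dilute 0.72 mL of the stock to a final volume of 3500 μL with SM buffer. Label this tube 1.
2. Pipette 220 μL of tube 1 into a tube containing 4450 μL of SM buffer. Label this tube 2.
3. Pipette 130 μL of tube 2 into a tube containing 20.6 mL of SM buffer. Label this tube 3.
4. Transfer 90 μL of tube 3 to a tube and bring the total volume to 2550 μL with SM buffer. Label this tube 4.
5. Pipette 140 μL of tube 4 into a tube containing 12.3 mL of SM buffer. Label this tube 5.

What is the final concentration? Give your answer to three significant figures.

Step 1: 0.72 mL brought to 3500 μL → factor 3.5/0.72 = 4.8611
Step 2: 220 μL + 4450 μL = 4670 μL total → factor 4670/220 = 21.227
Step 3: 130 μL + 20.6 mL = 20730 μL total → factor 20730/130 = 159.46
Step 4: 90 μL brought to 2550 μL → factor 2550/90 = 28.333
Step 5: 140 μL + 12.3 mL = 12440 μL total → factor 12440/140 = 88.857
Overall dilution factor = 4.8611 × 21.227 × 159.46 × 28.333 × 88.857 = 4.1426 × 10^7
Final = 8.00 × 10^7 PFU/mL / 4.1426 × 10^7 = 1.93 PFU/mL

1.93 PFU/mL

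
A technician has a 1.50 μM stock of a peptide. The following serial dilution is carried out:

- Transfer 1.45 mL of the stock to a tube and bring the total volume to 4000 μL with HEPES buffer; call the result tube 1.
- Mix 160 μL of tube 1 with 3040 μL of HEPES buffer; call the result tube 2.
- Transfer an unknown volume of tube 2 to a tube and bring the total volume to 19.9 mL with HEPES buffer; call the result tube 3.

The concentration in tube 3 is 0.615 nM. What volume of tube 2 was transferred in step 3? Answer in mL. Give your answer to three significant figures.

0.450 mL

Step 1: 1.45 mL brought to 4000 μL → factor 4/1.45 = 2.7586
Step 2: 160 μL + 3040 μL = 3200 μL total → factor 3200/160 = 20
Step 3: v brought to 19.9 mL → factor = 19.9 mL/v
Product of known-step factors = 55.172
Overall factor = 1.50 μM / (0.615 nM) = 2439
Step-3 factor = 2439 / 55.172 = 44.207
v = 19.9 mL / 44.207 = 0.450 mL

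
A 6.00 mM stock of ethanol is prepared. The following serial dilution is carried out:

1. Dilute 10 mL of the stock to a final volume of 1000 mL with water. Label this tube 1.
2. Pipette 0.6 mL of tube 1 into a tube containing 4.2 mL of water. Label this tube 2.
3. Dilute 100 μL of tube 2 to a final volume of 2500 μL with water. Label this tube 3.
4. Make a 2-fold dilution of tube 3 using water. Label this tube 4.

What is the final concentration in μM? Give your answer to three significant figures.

0.150 μM

Step 1: 10 mL brought to 1000 mL → factor 1000/10 = 100
Step 2: 0.6 mL + 4.2 mL = 4.8 mL total → factor 4.8/0.6 = 8
Step 3: 100 μL brought to 2500 μL → factor 2500/100 = 25
Step 4: 2-fold → factor 2
Overall dilution factor = 100 × 8 × 25 × 2 = 40000
Final = 6.00 mM / 40000 = 0.0001500 mM = 0.150 μM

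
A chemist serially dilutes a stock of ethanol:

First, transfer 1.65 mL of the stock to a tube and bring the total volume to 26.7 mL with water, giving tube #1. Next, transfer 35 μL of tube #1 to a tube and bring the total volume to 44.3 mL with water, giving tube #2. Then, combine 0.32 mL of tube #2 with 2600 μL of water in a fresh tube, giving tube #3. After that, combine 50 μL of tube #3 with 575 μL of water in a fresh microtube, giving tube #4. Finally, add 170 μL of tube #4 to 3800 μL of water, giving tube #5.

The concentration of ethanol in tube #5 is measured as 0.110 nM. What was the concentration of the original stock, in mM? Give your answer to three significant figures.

6.00 mM

Step 1: 1.65 mL brought to 26.7 mL → factor 26.7/1.65 = 16.182
Step 2: 35 μL brought to 44.3 mL → factor 44300/35 = 1265.7
Step 3: 0.32 mL + 2600 μL = 2.92 mL total → factor 2.92/0.32 = 9.125
Step 4: 50 μL + 575 μL = 625 μL total → factor 625/50 = 12.5
Step 5: 170 μL + 3800 μL = 3970 μL total → factor 3970/170 = 23.353
Overall dilution factor = 16.182 × 1265.7 × 9.125 × 12.5 × 23.353 = 5.4557 × 10^7
Stock = 0.110 nM × 5.4557 × 10^7 = 6.001 × 10^6 nM = 6.00 mM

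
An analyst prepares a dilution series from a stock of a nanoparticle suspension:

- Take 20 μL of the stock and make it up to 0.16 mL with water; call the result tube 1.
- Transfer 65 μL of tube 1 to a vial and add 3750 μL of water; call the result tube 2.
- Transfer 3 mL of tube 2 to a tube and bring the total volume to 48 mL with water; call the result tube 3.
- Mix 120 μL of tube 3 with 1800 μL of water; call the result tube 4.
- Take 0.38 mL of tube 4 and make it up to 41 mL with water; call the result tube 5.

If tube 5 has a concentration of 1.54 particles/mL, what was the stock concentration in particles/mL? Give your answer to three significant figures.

Step 1: 20 μL brought to 0.16 mL → factor 160/20 = 8
Step 2: 65 μL + 3750 μL = 3815 μL total → factor 3815/65 = 58.692
Step 3: 3 mL brought to 48 mL → factor 48/3 = 16
Step 4: 120 μL + 1800 μL = 1920 μL total → factor 1920/120 = 16
Step 5: 0.38 mL brought to 41 mL → factor 41/0.38 = 107.89
Overall dilution factor = 8 × 58.692 × 16 × 16 × 107.89 = 1.2969 × 10^7
Stock = 1.54 particles/mL × 1.2969 × 10^7 = 2.00 × 10^7 particles/mL

2.00 × 10^7 particles/mL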